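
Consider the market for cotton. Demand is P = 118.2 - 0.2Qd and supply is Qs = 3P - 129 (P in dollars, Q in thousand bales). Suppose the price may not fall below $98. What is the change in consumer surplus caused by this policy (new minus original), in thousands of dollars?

-968

Rearranging demand gives Qd = 591 - 5P. Equilibrium: 591 - 5P = 3P - 129, so 720 = 8P and P* = 90, Q* = 141.
Since 98 > 90, the floor is binding.
At P = 98: Qd = 591 - 5·98 = 101 and Qs = 3·98 - 129 = 165.
Consumer surplus without the control is ½ · (118.2 - 90) · 141 = 1988.1.
With the floor, consumers buy 101 units at 98, so CS = ½ · (118.2 - 98) · 101 = 1020.1.
Change in consumer surplus = 1020.1 - 1988.1 = -968.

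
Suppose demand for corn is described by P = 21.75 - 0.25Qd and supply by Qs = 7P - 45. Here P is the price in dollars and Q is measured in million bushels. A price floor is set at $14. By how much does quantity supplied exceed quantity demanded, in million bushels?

Rearranging demand gives Qd = 87 - 4P. Setting quantity demanded equal to quantity supplied, 87 - 4P = 7P - 45, gives P* = 12 and Q* = 39.
Because the floor (14) lies above the market-clearing price, it is binding.
At P = 14: Qd = 87 - 4·14 = 31 and Qs = 7·14 - 45 = 53.
Surplus = Qs - Qd = 53 - 31 = 22.

22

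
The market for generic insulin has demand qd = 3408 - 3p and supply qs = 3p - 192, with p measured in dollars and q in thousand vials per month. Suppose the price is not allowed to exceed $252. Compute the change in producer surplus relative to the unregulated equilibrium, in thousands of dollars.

In a free market, 3408 - 3p = 3p - 192 gives the equilibrium p* = 600, q* = 1608.
Since 252 < 600, the ceiling is binding.
At p = 252: qd = 3408 - 3·252 = 2652 and qs = 3·252 - 192 = 564.
Producer surplus without the control is ½ · (600 - 64) · 1608 = 430944.
With the ceiling, producers sell 564 units at 252, so PS = ½ · (252 - 64) · 564 = 53016.
Change in producer surplus = 53016 - 430944 = -377928.

-377928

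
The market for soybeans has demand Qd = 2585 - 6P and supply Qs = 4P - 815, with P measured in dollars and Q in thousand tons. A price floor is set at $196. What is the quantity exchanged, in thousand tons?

545

In a free market, 2585 - 6P = 4P - 815 gives the equilibrium P* = 340, Q* = 545.
Since 196 is below P* = 340, the floor does not bind and the free-market outcome prevails.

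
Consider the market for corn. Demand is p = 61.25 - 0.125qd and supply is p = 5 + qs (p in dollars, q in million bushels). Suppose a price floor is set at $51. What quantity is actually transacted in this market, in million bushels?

50

Rearranging demand gives qd = 490 - 8p; rearranging supply gives qs = p - 5. Setting quantity demanded equal to quantity supplied, 490 - 8p = p - 5, gives p* = 55 and q* = 50.
Since 51 is below p* = 55, the floor does not bind and the free-market outcome prevails.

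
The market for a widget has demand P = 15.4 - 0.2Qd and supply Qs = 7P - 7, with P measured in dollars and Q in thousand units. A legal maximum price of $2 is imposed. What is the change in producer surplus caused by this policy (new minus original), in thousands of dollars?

Rearranging demand gives Qd = 77 - 5P. In a free market, 77 - 5P = 7P - 7 gives the equilibrium P* = 7, Q* = 42.
Because the ceiling (2) lies below the market-clearing price, it is binding.
At P = 2: Qd = 77 - 5·2 = 67 and Qs = 7·2 - 7 = 7.
Producer surplus without the control is ½ · (7 - 1) · 42 = 126.
With the ceiling, producers sell 7 units at 2, so PS = ½ · (2 - 1) · 7 = 3.5.
Change in producer surplus = 3.5 - 126 = -122.5.

-122.5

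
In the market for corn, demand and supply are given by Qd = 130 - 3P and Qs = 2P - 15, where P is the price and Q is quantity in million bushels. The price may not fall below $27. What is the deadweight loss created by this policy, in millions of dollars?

0

In a free market, 130 - 3P = 2P - 15 gives the equilibrium P* = 29, Q* = 43.
The floor of 27 is below the equilibrium price 29, so it is not binding; the market clears at P* = 29, Q* = 43.
Since the control does not bind, no trades are prevented and deadweight loss is zero.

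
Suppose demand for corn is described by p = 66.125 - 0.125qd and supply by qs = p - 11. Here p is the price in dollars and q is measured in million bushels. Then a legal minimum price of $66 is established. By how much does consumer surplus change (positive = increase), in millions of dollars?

-150

Rearranging demand gives qd = 529 - 8p. In a free market, 529 - 8p = p - 11 gives the equilibrium p* = 60, q* = 49.
Since 66 > 60, the floor is binding.
At p = 66: qd = 529 - 8·66 = 1 and qs = 66 - 11 = 55.
Consumer surplus without the control is ½ · (66.125 - 60) · 49 = 150.0625.
With the floor, consumers buy 1 units at 66, so CS = ½ · (66.125 - 66) · 1 = 0.0625.
Change in consumer surplus = 0.0625 - 150.0625 = -150.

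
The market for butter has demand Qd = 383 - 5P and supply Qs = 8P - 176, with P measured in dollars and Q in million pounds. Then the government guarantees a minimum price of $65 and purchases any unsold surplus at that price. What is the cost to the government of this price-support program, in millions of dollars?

Equilibrium: 383 - 5P = 8P - 176, so 559 = 13P and P* = 43, Q* = 168.
Because the floor (65) lies above the market-clearing price, it is binding.
At P = 65: Qd = 383 - 5·65 = 58 and Qs = 8·65 - 176 = 344.
Surplus = Qs - Qd = 286.
Government expenditure = surplus × support price = 286 × 65 = 18590.

18590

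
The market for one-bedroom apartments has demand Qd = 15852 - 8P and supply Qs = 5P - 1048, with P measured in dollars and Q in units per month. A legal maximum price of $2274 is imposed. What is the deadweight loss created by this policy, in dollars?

Setting quantity demanded equal to quantity supplied, 15852 - 8P = 5P - 1048, gives P* = 1300 and Q* = 5452.
Since 2274 is above P* = 1300, the ceiling does not bind and the free-market outcome prevails.
Since the control does not bind, no trades are prevented and deadweight loss is zero.

0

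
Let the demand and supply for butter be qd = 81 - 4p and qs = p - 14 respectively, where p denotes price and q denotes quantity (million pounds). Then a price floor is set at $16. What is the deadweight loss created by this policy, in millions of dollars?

0

In a free market, 81 - 4p = p - 14 gives the equilibrium p* = 19, q* = 5.
Since 16 is below p* = 19, the floor does not bind and the free-market outcome prevails.
Since the control does not bind, no trades are prevented and deadweight loss is zero.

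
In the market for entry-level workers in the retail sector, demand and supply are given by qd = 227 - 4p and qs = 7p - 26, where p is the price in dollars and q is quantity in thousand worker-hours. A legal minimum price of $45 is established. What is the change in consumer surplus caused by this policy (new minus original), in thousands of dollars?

In a free market, 227 - 4p = 7p - 26 gives the equilibrium p* = 23, q* = 135.
Because the floor (45) lies above the market-clearing price, it is binding.
At p = 45: qd = 227 - 4·45 = 47 and qs = 7·45 - 26 = 289.
Consumer surplus without the control is ½ · (56.75 - 23) · 135 = 2278.125.
With the floor, consumers buy 47 units at 45, so CS = ½ · (56.75 - 45) · 47 = 276.125.
Change in consumer surplus = 276.125 - 2278.125 = -2002.

-2002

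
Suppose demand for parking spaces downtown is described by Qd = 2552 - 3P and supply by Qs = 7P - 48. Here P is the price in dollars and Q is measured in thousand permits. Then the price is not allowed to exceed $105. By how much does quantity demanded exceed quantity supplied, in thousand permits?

Setting quantity demanded equal to quantity supplied, 2552 - 3P = 7P - 48, gives P* = 260 and Q* = 1772.
Because the ceiling (105) lies below the market-clearing price, it is binding.
At P = 105: Qd = 2552 - 3·105 = 2237 and Qs = 7·105 - 48 = 687.
Shortage = Qd - Qs = 2237 - 687 = 1550.

1550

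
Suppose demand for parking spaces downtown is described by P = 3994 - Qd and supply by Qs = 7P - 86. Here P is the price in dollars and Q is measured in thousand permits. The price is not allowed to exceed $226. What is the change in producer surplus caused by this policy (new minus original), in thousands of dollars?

-707160

Rearranging demand gives Qd = 3994 - P. Setting quantity demanded equal to quantity supplied, 3994 - P = 7P - 86, gives P* = 510 and Q* = 3484.
Since 226 < 510, the ceiling is binding.
At P = 226: Qd = 3994 - 226 = 3768 and Qs = 7·226 - 86 = 1496.
Producer surplus without the control is ½ · (510 - 86/7) · 3484 = 6069128/7.
With the ceiling, producers sell 1496 units at 226, so PS = ½ · (226 - 86/7) · 1496 = 1119008/7.
Change in producer surplus = 1119008/7 - 6069128/7 = -707160.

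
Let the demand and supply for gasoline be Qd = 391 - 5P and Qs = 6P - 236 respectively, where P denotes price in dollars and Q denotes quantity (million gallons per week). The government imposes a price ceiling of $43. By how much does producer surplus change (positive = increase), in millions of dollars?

In a free market, 391 - 5P = 6P - 236 gives the equilibrium P* = 57, Q* = 106.
Because the ceiling (43) lies below the market-clearing price, it is binding.
At P = 43: Qd = 391 - 5·43 = 176 and Qs = 6·43 - 236 = 22.
Producer surplus without the control is ½ · (57 - 118/3) · 106 = 2809/3.
With the ceiling, producers sell 22 units at 43, so PS = ½ · (43 - 118/3) · 22 = 121/3.
Change in producer surplus = 121/3 - 2809/3 = -896.

-896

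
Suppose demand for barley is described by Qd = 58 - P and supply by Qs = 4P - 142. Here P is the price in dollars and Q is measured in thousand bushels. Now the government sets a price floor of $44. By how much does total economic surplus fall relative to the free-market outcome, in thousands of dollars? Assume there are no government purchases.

10

Without the control the market clears where 58 - P = 4P - 142, i.e. P* = 40 and Q* = 18.
Because the floor (44) lies above the market-clearing price, it is binding.
At P = 44: Qd = 58 - 44 = 14 and Qs = 4·44 - 142 = 34.
Quantity traded falls to 14. At Q = 14 the demand price is 58 - 14 = 44 and the supply price is (142 + 14)/4 = 39.
Deadweight loss = ½ · (44 - 39) · (18 - 14) = ½ · 5 · 4 = 10.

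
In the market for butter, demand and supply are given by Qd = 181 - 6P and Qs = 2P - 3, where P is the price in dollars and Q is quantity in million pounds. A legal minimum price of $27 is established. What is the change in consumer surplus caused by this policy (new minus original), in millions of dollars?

Setting quantity demanded equal to quantity supplied, 181 - 6P = 2P - 3, gives P* = 23 and Q* = 43.
The floor of 27 is above the equilibrium price 23, so it binds.
At P = 27: Qd = 181 - 6·27 = 19 and Qs = 2·27 - 3 = 51.
Consumer surplus without the control is ½ · (181/6 - 23) · 43 = 1849/12.
With the floor, consumers buy 19 units at 27, so CS = ½ · (181/6 - 27) · 19 = 361/12.
Change in consumer surplus = 361/12 - 1849/12 = -124.

-124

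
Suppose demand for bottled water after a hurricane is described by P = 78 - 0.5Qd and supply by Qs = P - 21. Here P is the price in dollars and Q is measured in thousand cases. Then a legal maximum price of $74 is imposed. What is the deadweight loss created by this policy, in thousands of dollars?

0

Rearranging demand gives Qd = 156 - 2P. Setting quantity demanded equal to quantity supplied, 156 - 2P = P - 21, gives P* = 59 and Q* = 38.
Since 74 is above P* = 59, the ceiling does not bind and the free-market outcome prevails.
Since the control does not bind, no trades are prevented and deadweight loss is zero.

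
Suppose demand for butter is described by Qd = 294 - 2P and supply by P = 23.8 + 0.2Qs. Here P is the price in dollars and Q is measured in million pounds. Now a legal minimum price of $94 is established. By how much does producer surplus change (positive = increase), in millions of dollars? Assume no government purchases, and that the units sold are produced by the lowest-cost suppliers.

Rearranging supply gives Qs = 5P - 119. Setting quantity demanded equal to quantity supplied, 294 - 2P = 5P - 119, gives P* = 59 and Q* = 176.
Because the floor (94) lies above the market-clearing price, it is binding.
At P = 94: Qd = 294 - 2·94 = 106 and Qs = 5·94 - 119 = 351.
Producer surplus without the control is ½ · (59 - 23.8) · 176 = 3097.6.
With the floor, 106 units are sold at 94. The supply price at Q = 106 is 45, so PS = ½ · [(94 - 23.8) + (94 - 45)] · 106 = 6317.6.
Change in producer surplus = 6317.6 - 3097.6 = 3220.

3220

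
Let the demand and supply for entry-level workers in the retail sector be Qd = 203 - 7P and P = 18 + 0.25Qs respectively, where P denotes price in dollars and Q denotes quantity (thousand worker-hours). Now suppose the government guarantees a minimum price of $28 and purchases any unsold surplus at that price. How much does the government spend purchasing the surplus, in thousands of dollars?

Rearranging supply gives Qs = 4P - 72. In a free market, 203 - 7P = 4P - 72 gives the equilibrium P* = 25, Q* = 28.
The floor of 28 is above the equilibrium price 25, so it binds.
At P = 28: Qd = 203 - 7·28 = 7 and Qs = 4·28 - 72 = 40.
Surplus = Qs - Qd = 33.
Government expenditure = surplus × support price = 33 × 28 = 924.

924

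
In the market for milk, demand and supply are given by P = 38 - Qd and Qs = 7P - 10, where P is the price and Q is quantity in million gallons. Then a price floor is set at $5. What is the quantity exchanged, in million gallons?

Rearranging demand gives Qd = 38 - P. Without the control the market clears where 38 - P = 7P - 10, i.e. P* = 6 and Q* = 32.
Since 5 is below P* = 6, the floor does not bind and the free-market outcome prevails.

32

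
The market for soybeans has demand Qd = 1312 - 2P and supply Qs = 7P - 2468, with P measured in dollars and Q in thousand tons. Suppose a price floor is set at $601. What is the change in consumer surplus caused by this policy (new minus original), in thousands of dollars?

-52671

Setting quantity demanded equal to quantity supplied, 1312 - 2P = 7P - 2468, gives P* = 420 and Q* = 472.
Since 601 > 420, the floor is binding.
At P = 601: Qd = 1312 - 2·601 = 110 and Qs = 7·601 - 2468 = 1739.
Consumer surplus without the control is ½ · (656 - 420) · 472 = 55696.
With the floor, consumers buy 110 units at 601, so CS = ½ · (656 - 601) · 110 = 3025.
Change in consumer surplus = 3025 - 55696 = -52671.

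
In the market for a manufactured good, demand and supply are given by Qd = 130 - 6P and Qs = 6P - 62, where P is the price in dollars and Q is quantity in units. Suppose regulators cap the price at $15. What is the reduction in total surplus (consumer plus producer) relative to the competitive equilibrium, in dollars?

Equilibrium: 130 - 6P = 6P - 62, so 192 = 12P and P* = 16, Q* = 34.
Because the ceiling (15) lies below the market-clearing price, it is binding.
At P = 15: Qd = 130 - 6·15 = 40 and Qs = 6·15 - 62 = 28.
Quantity traded falls to 28. At Q = 28 the demand price is (130 - 28)/6 = 17 and the supply price is (62 + 28)/6 = 15.
Deadweight loss = ½ · (17 - 15) · (34 - 28) = ½ · 2 · 6 = 6.

6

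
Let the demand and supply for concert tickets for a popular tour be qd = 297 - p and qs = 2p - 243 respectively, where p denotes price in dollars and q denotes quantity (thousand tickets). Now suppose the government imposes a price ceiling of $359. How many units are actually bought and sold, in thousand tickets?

Without the control the market clears where 297 - p = 2p - 243, i.e. p* = 180 and q* = 117.
Since 359 is above p* = 180, the ceiling does not bind and the free-market outcome prevails.

117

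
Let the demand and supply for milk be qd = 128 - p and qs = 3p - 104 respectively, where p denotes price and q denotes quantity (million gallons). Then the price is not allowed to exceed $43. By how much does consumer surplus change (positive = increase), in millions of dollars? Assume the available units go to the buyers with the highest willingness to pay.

Setting quantity demanded equal to quantity supplied, 128 - p = 3p - 104, gives p* = 58 and q* = 70.
The ceiling of 43 is below the equilibrium price 58, so it binds.
At p = 43: qd = 128 - 43 = 85 and qs = 3·43 - 104 = 25.
Consumer surplus without the control is ½ · (128 - 58) · 70 = 2450.
With the ceiling, 25 units are sold at 43 (assume they go to the highest-value buyers). The demand price at q = 25 is 103, so CS = ½ · [(128 - 43) + (103 - 43)] · 25 = 1812.5.
Change in consumer surplus = 1812.5 - 2450 = -637.5.

-637.5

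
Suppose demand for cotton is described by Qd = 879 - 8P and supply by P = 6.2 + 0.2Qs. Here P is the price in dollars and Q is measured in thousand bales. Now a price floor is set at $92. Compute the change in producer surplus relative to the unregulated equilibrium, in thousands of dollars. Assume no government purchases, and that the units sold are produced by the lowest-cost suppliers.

Rearranging supply gives Qs = 5P - 31. Setting quantity demanded equal to quantity supplied, 879 - 8P = 5P - 31, gives P* = 70 and Q* = 319.
Since 92 > 70, the floor is binding.
At P = 92: Qd = 879 - 8·92 = 143 and Qs = 5·92 - 31 = 429.
Producer surplus without the control is ½ · (70 - 6.2) · 319 = 10176.1.
With the floor, 143 units are sold at 92. The supply price at Q = 143 is 34.8, so PS = ½ · [(92 - 6.2) + (92 - 34.8)] · 143 = 10224.5.
Change in producer surplus = 10224.5 - 10176.1 = 48.4.

48.4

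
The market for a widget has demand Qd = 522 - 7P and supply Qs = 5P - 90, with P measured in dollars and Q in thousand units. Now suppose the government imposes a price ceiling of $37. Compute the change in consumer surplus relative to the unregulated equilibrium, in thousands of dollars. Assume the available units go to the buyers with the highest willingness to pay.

Setting quantity demanded equal to quantity supplied, 522 - 7P = 5P - 90, gives P* = 51 and Q* = 165.
The ceiling of 37 is below the equilibrium price 51, so it binds.
At P = 37: Qd = 522 - 7·37 = 263 and Qs = 5·37 - 90 = 95.
Consumer surplus without the control is ½ · (522/7 - 51) · 165 = 27225/14.
With the ceiling, 95 units are sold at 37 (assume they go to the highest-value buyers). The demand price at Q = 95 is 61, so CS = ½ · [(522/7 - 37) + (61 - 37)] · 95 = 40945/14.
Change in consumer surplus = 40945/14 - 27225/14 = 980.

980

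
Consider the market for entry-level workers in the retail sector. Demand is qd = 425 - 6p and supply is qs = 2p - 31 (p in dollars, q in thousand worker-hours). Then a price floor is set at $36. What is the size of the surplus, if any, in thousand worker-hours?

Without the control the market clears where 425 - 6p = 2p - 31, i.e. p* = 57 and q* = 83.
The floor of 36 is below the equilibrium price 57, so it is not binding; the market clears at p* = 57, q* = 83.
Since the control does not bind, there is no surplus.

0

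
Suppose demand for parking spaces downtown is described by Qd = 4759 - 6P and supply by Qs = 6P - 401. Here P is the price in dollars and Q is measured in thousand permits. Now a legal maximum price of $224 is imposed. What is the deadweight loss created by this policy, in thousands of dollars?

Without the control the market clears where 4759 - 6P = 6P - 401, i.e. P* = 430 and Q* = 2179.
Because the ceiling (224) lies below the market-clearing price, it is binding.
At P = 224: Qd = 4759 - 6·224 = 3415 and Qs = 6·224 - 401 = 943.
Quantity traded falls to 943. At Q = 943 the demand price is (4759 - 943)/6 = 636 and the supply price is (401 + 943)/6 = 224.
Deadweight loss = ½ · (636 - 224) · (2179 - 943) = ½ · 412 · 1236 = 254616.

254616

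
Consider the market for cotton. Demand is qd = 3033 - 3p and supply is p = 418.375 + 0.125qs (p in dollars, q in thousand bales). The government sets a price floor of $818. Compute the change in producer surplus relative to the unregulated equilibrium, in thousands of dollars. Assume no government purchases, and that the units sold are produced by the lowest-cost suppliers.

Rearranging supply gives qs = 8p - 3347. Equilibrium: 3033 - 3p = 8p - 3347, so 6380 = 11p and p* = 580, q* = 1293.
Because the floor (818) lies above the market-clearing price, it is binding.
At p = 818: qd = 3033 - 3·818 = 579 and qs = 8·818 - 3347 = 3197.
Producer surplus without the control is ½ · (580 - 418.375) · 1293 = 104490.5625.
With the floor, 579 units are sold at 818. The supply price at q = 579 is 490.75, so PS = ½ · [(818 - 418.375) + (818 - 490.75)] · 579 = 210430.3125.
Change in producer surplus = 210430.3125 - 104490.5625 = 105939.75.

105939.75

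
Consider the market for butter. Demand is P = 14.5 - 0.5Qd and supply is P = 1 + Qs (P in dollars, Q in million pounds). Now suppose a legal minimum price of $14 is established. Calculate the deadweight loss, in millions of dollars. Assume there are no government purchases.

48

Rearranging demand gives Qd = 29 - 2P; rearranging supply gives Qs = P - 1. Equilibrium: 29 - 2P = P - 1, so 30 = 3P and P* = 10, Q* = 9.
Since 14 > 10, the floor is binding.
At P = 14: Qd = 29 - 2·14 = 1 and Qs = 14 - 1 = 13.
Quantity traded falls to 1. At Q = 1 the demand price is (29 - 1)/2 = 14 and the supply price is 1 + 1 = 2.
Deadweight loss = ½ · (14 - 2) · (9 - 1) = ½ · 12 · 8 = 48.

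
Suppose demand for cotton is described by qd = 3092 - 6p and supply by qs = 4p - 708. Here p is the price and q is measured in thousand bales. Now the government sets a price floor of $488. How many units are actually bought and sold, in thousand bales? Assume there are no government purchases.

164

In a free market, 3092 - 6p = 4p - 708 gives the equilibrium p* = 380, q* = 812.
Since 488 > 380, the floor is binding.
At p = 488: qd = 3092 - 6·488 = 164 and qs = 4·488 - 708 = 1244.
The quantity actually transacted is the short side, demand: 164.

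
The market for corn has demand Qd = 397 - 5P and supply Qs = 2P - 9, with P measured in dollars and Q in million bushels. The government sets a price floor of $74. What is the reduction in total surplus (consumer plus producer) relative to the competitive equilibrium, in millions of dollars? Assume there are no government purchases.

Without the control the market clears where 397 - 5P = 2P - 9, i.e. P* = 58 and Q* = 107.
Because the floor (74) lies above the market-clearing price, it is binding.
At P = 74: Qd = 397 - 5·74 = 27 and Qs = 2·74 - 9 = 139.
Quantity traded falls to 27. At Q = 27 the demand price is (397 - 27)/5 = 74 and the supply price is (9 + 27)/2 = 18.
Deadweight loss = ½ · (74 - 18) · (107 - 27) = ½ · 56 · 80 = 2240.

2240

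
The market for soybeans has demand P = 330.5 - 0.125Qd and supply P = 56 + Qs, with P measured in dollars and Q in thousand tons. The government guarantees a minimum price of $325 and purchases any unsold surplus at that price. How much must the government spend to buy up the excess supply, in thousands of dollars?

Rearranging demand gives Qd = 2644 - 8P; rearranging supply gives Qs = P - 56. Equilibrium: 2644 - 8P = P - 56, so 2700 = 9P and P* = 300, Q* = 244.
Because the floor (325) lies above the market-clearing price, it is binding.
At P = 325: Qd = 2644 - 8·325 = 44 and Qs = 325 - 56 = 269.
Surplus = Qs - Qd = 225.
Government expenditure = surplus × support price = 225 × 325 = 73125.

73125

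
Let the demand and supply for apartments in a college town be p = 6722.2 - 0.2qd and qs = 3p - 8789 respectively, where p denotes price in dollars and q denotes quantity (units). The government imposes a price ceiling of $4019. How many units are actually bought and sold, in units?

Rearranging demand gives qd = 33611 - 5p. Setting quantity demanded equal to quantity supplied, 33611 - 5p = 3p - 8789, gives p* = 5300 and q* = 7111.
The ceiling of 4019 is below the equilibrium price 5300, so it binds.
At p = 4019: qd = 33611 - 5·4019 = 13516 and qs = 3·4019 - 8789 = 3268.
The quantity actually transacted is the short side, supply: 3268.

3268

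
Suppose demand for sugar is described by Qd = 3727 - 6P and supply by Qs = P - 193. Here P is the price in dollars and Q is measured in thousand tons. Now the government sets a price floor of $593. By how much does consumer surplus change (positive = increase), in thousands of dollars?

-8844

Without the control the market clears where 3727 - 6P = P - 193, i.e. P* = 560 and Q* = 367.
Since 593 > 560, the floor is binding.
At P = 593: Qd = 3727 - 6·593 = 169 and Qs = 593 - 193 = 400.
Consumer surplus without the control is ½ · (3727/6 - 560) · 367 = 134689/12.
With the floor, consumers buy 169 units at 593, so CS = ½ · (3727/6 - 593) · 169 = 28561/12.
Change in consumer surplus = 28561/12 - 134689/12 = -8844.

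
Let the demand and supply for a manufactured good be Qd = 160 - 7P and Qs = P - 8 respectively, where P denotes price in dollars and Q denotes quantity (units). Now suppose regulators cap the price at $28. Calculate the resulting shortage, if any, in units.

0

Equilibrium: 160 - 7P = P - 8, so 168 = 8P and P* = 21, Q* = 13.
The ceiling of 28 is above the equilibrium price 21, so it is not binding; the market clears at P* = 21, Q* = 13.
Since the control does not bind, there is no shortage.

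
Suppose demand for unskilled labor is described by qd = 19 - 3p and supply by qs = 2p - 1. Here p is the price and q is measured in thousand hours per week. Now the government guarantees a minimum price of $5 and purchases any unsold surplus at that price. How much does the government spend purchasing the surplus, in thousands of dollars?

In a free market, 19 - 3p = 2p - 1 gives the equilibrium p* = 4, q* = 7.
Since 5 > 4, the floor is binding.
At p = 5: qd = 19 - 3·5 = 4 and qs = 2·5 - 1 = 9.
Surplus = qs - qd = 5.
Government expenditure = surplus × support price = 5 × 5 = 25.

25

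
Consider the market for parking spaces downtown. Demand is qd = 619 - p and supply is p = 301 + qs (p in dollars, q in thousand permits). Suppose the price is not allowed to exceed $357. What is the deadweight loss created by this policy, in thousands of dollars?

Rearranging supply gives qs = p - 301. In a free market, 619 - p = p - 301 gives the equilibrium p* = 460, q* = 159.
The ceiling of 357 is below the equilibrium price 460, so it binds.
At p = 357: qd = 619 - 357 = 262 and qs = 357 - 301 = 56.
Quantity traded falls to 56. At q = 56 the demand price is 619 - 56 = 563 and the supply price is 301 + 56 = 357.
Deadweight loss = ½ · (563 - 357) · (159 - 56) = ½ · 206 · 103 = 10609.

10609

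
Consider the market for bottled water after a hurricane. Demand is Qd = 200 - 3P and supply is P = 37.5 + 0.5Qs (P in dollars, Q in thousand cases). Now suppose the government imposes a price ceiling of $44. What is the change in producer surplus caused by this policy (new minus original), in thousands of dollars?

Rearranging supply gives Qs = 2P - 75. Without the control the market clears where 200 - 3P = 2P - 75, i.e. P* = 55 and Q* = 35.
The ceiling of 44 is below the equilibrium price 55, so it binds.
At P = 44: Qd = 200 - 3·44 = 68 and Qs = 2·44 - 75 = 13.
Producer surplus without the control is ½ · (55 - 37.5) · 35 = 306.25.
With the ceiling, producers sell 13 units at 44, so PS = ½ · (44 - 37.5) · 13 = 42.25.
Change in producer surplus = 42.25 - 306.25 = -264.

-264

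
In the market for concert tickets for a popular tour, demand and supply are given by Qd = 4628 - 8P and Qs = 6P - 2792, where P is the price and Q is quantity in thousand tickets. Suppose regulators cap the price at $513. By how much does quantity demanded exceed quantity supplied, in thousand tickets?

Setting quantity demanded equal to quantity supplied, 4628 - 8P = 6P - 2792, gives P* = 530 and Q* = 388.
Because the ceiling (513) lies below the market-clearing price, it is binding.
At P = 513: Qd = 4628 - 8·513 = 524 and Qs = 6·513 - 2792 = 286.
Shortage = Qd - Qs = 524 - 286 = 238.

238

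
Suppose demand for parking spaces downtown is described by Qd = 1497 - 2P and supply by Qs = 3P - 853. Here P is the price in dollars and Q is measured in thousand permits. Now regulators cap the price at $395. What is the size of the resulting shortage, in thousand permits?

375

Without the control the market clears where 1497 - 2P = 3P - 853, i.e. P* = 470 and Q* = 557.
The ceiling of 395 is below the equilibrium price 470, so it binds.
At P = 395: Qd = 1497 - 2·395 = 707 and Qs = 3·395 - 853 = 332.
Shortage = Qd - Qs = 707 - 332 = 375.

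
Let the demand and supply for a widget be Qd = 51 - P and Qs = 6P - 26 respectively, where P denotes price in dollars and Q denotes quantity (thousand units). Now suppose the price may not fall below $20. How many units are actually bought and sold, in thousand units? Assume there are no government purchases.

31

In a free market, 51 - P = 6P - 26 gives the equilibrium P* = 11, Q* = 40.
The floor of 20 is above the equilibrium price 11, so it binds.
At P = 20: Qd = 51 - 20 = 31 and Qs = 6·20 - 26 = 94.
The quantity actually transacted is the short side, demand: 31.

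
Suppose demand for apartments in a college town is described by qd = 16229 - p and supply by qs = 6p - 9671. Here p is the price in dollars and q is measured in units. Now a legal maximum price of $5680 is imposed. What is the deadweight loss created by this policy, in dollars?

Without the control the market clears where 16229 - p = 6p - 9671, i.e. p* = 3700 and q* = 12529.
Since 5680 is above p* = 3700, the ceiling does not bind and the free-market outcome prevails.
Since the control does not bind, no trades are prevented and deadweight loss is zero.

0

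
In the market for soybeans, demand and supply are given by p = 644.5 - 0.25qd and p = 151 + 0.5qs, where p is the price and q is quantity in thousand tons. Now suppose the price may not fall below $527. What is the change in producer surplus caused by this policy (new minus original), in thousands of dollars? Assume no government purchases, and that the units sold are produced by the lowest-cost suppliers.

Rearranging demand gives qd = 2578 - 4p; rearranging supply gives qs = 2p - 302. Setting quantity demanded equal to quantity supplied, 2578 - 4p = 2p - 302, gives p* = 480 and q* = 658.
The floor of 527 is above the equilibrium price 480, so it binds.
At p = 527: qd = 2578 - 4·527 = 470 and qs = 2·527 - 302 = 752.
Producer surplus without the control is ½ · (480 - 151) · 658 = 108241.
With the floor, 470 units are sold at 527. The supply price at q = 470 is 386, so PS = ½ · [(527 - 151) + (527 - 386)] · 470 = 121495.
Change in producer surplus = 121495 - 108241 = 13254.

13254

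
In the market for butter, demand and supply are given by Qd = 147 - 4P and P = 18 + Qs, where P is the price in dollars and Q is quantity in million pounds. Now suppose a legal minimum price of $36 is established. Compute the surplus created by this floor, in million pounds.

15

Rearranging supply gives Qs = P - 18. Setting quantity demanded equal to quantity supplied, 147 - 4P = P - 18, gives P* = 33 and Q* = 15.
Since 36 > 33, the floor is binding.
At P = 36: Qd = 147 - 4·36 = 3 and Qs = 36 - 18 = 18.
Surplus = Qs - Qd = 18 - 3 = 15.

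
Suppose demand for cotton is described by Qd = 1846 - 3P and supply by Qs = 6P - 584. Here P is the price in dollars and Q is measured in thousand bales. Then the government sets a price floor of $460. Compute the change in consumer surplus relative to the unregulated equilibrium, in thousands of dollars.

-142690

In a free market, 1846 - 3P = 6P - 584 gives the equilibrium P* = 270, Q* = 1036.
Because the floor (460) lies above the market-clearing price, it is binding.
At P = 460: Qd = 1846 - 3·460 = 466 and Qs = 6·460 - 584 = 2176.
Consumer surplus without the control is ½ · (1846/3 - 270) · 1036 = 536648/3.
With the floor, consumers buy 466 units at 460, so CS = ½ · (1846/3 - 460) · 466 = 108578/3.
Change in consumer surplus = 108578/3 - 536648/3 = -142690.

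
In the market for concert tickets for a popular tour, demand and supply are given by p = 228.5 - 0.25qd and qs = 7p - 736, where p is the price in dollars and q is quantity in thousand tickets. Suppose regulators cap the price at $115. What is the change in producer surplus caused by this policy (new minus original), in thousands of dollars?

Rearranging demand gives qd = 914 - 4p. Setting quantity demanded equal to quantity supplied, 914 - 4p = 7p - 736, gives p* = 150 and q* = 314.
The ceiling of 115 is below the equilibrium price 150, so it binds.
At p = 115: qd = 914 - 4·115 = 454 and qs = 7·115 - 736 = 69.
Producer surplus without the control is ½ · (150 - 736/7) · 314 = 49298/7.
With the ceiling, producers sell 69 units at 115, so PS = ½ · (115 - 736/7) · 69 = 4761/14.
Change in producer surplus = 4761/14 - 49298/7 = -6702.5.

-6702.5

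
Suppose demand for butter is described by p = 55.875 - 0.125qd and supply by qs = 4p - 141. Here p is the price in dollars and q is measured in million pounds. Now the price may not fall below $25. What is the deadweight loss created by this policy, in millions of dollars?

0

Rearranging demand gives qd = 447 - 8p. Setting quantity demanded equal to quantity supplied, 447 - 8p = 4p - 141, gives p* = 49 and q* = 55.
The floor of 25 is below the equilibrium price 49, so it is not binding; the market clears at p* = 49, q* = 55.
Since the control does not bind, no trades are prevented and deadweight loss is zero.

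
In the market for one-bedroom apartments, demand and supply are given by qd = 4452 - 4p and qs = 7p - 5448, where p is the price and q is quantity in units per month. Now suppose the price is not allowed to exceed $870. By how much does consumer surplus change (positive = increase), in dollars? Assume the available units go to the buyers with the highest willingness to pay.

13747.5

Equilibrium: 4452 - 4p = 7p - 5448, so 9900 = 11p and p* = 900, q* = 852.
Since 870 < 900, the ceiling is binding.
At p = 870: qd = 4452 - 4·870 = 972 and qs = 7·870 - 5448 = 642.
Consumer surplus without the control is ½ · (1113 - 900) · 852 = 90738.
With the ceiling, 642 units are sold at 870 (assume they go to the highest-value buyers). The demand price at q = 642 is 952.5, so CS = ½ · [(1113 - 870) + (952.5 - 870)] · 642 = 104485.5.
Change in consumer surplus = 104485.5 - 90738 = 13747.5.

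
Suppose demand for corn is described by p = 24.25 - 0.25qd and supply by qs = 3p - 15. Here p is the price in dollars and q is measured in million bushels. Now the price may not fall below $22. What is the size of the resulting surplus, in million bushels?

42

Rearranging demand gives qd = 97 - 4p. Setting quantity demanded equal to quantity supplied, 97 - 4p = 3p - 15, gives p* = 16 and q* = 33.
The floor of 22 is above the equilibrium price 16, so it binds.
At p = 22: qd = 97 - 4·22 = 9 and qs = 3·22 - 15 = 51.
Surplus = qs - qd = 51 - 9 = 42.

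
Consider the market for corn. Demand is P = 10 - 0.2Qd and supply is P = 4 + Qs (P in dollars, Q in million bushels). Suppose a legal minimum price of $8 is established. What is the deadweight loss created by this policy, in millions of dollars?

0

Rearranging demand gives Qd = 50 - 5P; rearranging supply gives Qs = P - 4. Without the control the market clears where 50 - 5P = P - 4, i.e. P* = 9 and Q* = 5.
The floor of 8 is below the equilibrium price 9, so it is not binding; the market clears at P* = 9, Q* = 5.
Since the control does not bind, no trades are prevented and deadweight loss is zero.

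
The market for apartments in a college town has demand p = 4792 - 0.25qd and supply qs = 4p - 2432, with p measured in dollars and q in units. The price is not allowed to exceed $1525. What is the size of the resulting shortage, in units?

Rearranging demand gives qd = 19168 - 4p. Without the control the market clears where 19168 - 4p = 4p - 2432, i.e. p* = 2700 and q* = 8368.
The ceiling of 1525 is below the equilibrium price 2700, so it binds.
At p = 1525: qd = 19168 - 4·1525 = 13068 and qs = 4·1525 - 2432 = 3668.
Shortage = qd - qs = 13068 - 3668 = 9400.

9400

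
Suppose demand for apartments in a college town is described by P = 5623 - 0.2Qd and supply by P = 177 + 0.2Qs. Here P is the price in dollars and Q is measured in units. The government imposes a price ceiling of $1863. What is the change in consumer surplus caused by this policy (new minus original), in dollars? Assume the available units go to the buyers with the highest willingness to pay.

6053487.5

Rearranging demand gives Qd = 28115 - 5P; rearranging supply gives Qs = 5P - 885. In a free market, 28115 - 5P = 5P - 885 gives the equilibrium P* = 2900, Q* = 13615.
Because the ceiling (1863) lies below the market-clearing price, it is binding.
At P = 1863: Qd = 28115 - 5·1863 = 18800 and Qs = 5·1863 - 885 = 8430.
Consumer surplus without the control is ½ · (5623 - 2900) · 13615 = 18536822.5.
With the ceiling, 8430 units are sold at 1863 (assume they go to the highest-value buyers). The demand price at Q = 8430 is 3937, so CS = ½ · [(5623 - 1863) + (3937 - 1863)] · 8430 = 24590310.
Change in consumer surplus = 24590310 - 18536822.5 = 6053487.5.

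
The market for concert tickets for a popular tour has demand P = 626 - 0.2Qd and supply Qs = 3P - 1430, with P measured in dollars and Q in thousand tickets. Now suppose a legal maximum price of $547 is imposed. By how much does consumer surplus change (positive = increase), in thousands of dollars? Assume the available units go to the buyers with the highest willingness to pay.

4376.9

Rearranging demand gives Qd = 3130 - 5P. Equilibrium: 3130 - 5P = 3P - 1430, so 4560 = 8P and P* = 570, Q* = 280.
Since 547 < 570, the ceiling is binding.
At P = 547: Qd = 3130 - 5·547 = 395 and Qs = 3·547 - 1430 = 211.
Consumer surplus without the control is ½ · (626 - 570) · 280 = 7840.
With the ceiling, 211 units are sold at 547 (assume they go to the highest-value buyers). The demand price at Q = 211 is 583.8, so CS = ½ · [(626 - 547) + (583.8 - 547)] · 211 = 12216.9.
Change in consumer surplus = 12216.9 - 7840 = 4376.9.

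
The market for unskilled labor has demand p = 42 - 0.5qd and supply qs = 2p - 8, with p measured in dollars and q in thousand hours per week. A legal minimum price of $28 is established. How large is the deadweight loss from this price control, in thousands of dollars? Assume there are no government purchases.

50

Rearranging demand gives qd = 84 - 2p. Setting quantity demanded equal to quantity supplied, 84 - 2p = 2p - 8, gives p* = 23 and q* = 38.
The floor of 28 is above the equilibrium price 23, so it binds.
At p = 28: qd = 84 - 2·28 = 28 and qs = 2·28 - 8 = 48.
Quantity traded falls to 28. At q = 28 the demand price is (84 - 28)/2 = 28 and the supply price is (8 + 28)/2 = 18.
Deadweight loss = ½ · (28 - 18) · (38 - 28) = ½ · 10 · 10 = 50.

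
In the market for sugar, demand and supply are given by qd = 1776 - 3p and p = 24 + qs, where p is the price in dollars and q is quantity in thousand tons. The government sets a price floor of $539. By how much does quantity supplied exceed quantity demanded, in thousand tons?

356

Rearranging supply gives qs = p - 24. Equilibrium: 1776 - 3p = p - 24, so 1800 = 4p and p* = 450, q* = 426.
The floor of 539 is above the equilibrium price 450, so it binds.
At p = 539: qd = 1776 - 3·539 = 159 and qs = 539 - 24 = 515.
Surplus = qs - qd = 515 - 159 = 356.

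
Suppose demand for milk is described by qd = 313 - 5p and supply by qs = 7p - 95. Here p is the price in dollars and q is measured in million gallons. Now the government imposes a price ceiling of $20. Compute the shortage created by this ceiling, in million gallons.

168

Without the control the market clears where 313 - 5p = 7p - 95, i.e. p* = 34 and q* = 143.
The ceiling of 20 is below the equilibrium price 34, so it binds.
At p = 20: qd = 313 - 5·20 = 213 and qs = 7·20 - 95 = 45.
Shortage = qd - qs = 213 - 45 = 168.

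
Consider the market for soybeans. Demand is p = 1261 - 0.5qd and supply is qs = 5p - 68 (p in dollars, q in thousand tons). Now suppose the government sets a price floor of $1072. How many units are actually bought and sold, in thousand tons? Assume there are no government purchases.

378

Rearranging demand gives qd = 2522 - 2p. In a free market, 2522 - 2p = 5p - 68 gives the equilibrium p* = 370, q* = 1782.
The floor of 1072 is above the equilibrium price 370, so it binds.
At p = 1072: qd = 2522 - 2·1072 = 378 and qs = 5·1072 - 68 = 5292.
The quantity actually transacted is the short side, demand: 378.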